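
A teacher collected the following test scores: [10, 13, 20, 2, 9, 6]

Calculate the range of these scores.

18

Step 1: Identify the maximum value: max = 20
Step 2: Identify the minimum value: min = 2
Step 3: Range = max - min = 20 - 2 = 18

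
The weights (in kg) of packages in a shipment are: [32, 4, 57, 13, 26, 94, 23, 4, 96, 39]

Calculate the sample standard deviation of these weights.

33.6611

Step 1: Compute the mean: 38.8
Step 2: Sum of squared deviations from the mean: 10197.6
Step 3: Sample variance = 10197.6 / 9 = 1133.0667
Step 4: Standard deviation = sqrt(1133.0667) = 33.6611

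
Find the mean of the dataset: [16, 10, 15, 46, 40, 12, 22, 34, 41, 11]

24.7

Step 1: Sum all values: 16 + 10 + 15 + 46 + 40 + 12 + 22 + 34 + 41 + 11 = 247
Step 2: Count the number of values: n = 10
Step 3: Mean = sum / n = 247 / 10 = 24.7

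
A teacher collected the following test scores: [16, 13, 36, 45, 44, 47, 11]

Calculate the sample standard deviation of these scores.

16.2861

Step 1: Compute the mean: 30.2857
Step 2: Sum of squared deviations from the mean: 1591.4286
Step 3: Sample variance = 1591.4286 / 6 = 265.2381
Step 4: Standard deviation = sqrt(265.2381) = 16.2861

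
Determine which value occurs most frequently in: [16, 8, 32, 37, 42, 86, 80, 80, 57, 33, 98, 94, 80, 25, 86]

80

Step 1: Count the frequency of each value:
  8: appears 1 time(s)
  16: appears 1 time(s)
  25: appears 1 time(s)
  32: appears 1 time(s)
  33: appears 1 time(s)
  37: appears 1 time(s)
  42: appears 1 time(s)
  57: appears 1 time(s)
  80: appears 3 time(s)
  86: appears 2 time(s)
  94: appears 1 time(s)
  98: appears 1 time(s)
Step 2: The value 80 appears most frequently (3 times).
Step 3: Mode = 80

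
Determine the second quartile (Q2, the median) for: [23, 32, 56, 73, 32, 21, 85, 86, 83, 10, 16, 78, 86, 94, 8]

56

Step 1: Sort the data: [8, 10, 16, 21, 23, 32, 32, 56, 73, 78, 83, 85, 86, 86, 94]
Step 2: n = 15
Step 3: Q2 is the median. Since n is odd, it is the middle value at position 8: 56
Step 4: Q2 = 56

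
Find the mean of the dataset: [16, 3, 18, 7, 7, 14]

10.8333

Step 1: Sum all values: 16 + 3 + 18 + 7 + 7 + 14 = 65
Step 2: Count the number of values: n = 6
Step 3: Mean = sum / n = 65 / 6 = 10.8333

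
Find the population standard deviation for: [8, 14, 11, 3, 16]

4.5869

Step 1: Compute the mean: 10.4
Step 2: Sum of squared deviations from the mean: 105.2
Step 3: Population variance = 105.2 / 5 = 21.04
Step 4: Standard deviation = sqrt(21.04) = 4.5869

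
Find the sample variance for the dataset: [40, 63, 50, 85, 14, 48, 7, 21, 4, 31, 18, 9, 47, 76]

681.0165

Step 1: Compute the mean: (40 + 63 + 50 + 85 + 14 + 48 + 7 + 21 + 4 + 31 + 18 + 9 + 47 + 76) / 14 = 36.6429
Step 2: Compute squared deviations from the mean:
  (40 - 36.6429)^2 = 11.2704
  (63 - 36.6429)^2 = 694.699
  (50 - 36.6429)^2 = 178.4133
  (85 - 36.6429)^2 = 2338.4133
  (14 - 36.6429)^2 = 512.699
  (48 - 36.6429)^2 = 128.9847
  (7 - 36.6429)^2 = 878.699
  (21 - 36.6429)^2 = 244.699
  (4 - 36.6429)^2 = 1065.5561
  (31 - 36.6429)^2 = 31.8418
  (18 - 36.6429)^2 = 347.5561
  (9 - 36.6429)^2 = 764.1276
  (47 - 36.6429)^2 = 107.2704
  (76 - 36.6429)^2 = 1548.9847
Step 3: Sum of squared deviations = 8853.2143
Step 4: Sample variance = 8853.2143 / 13 = 681.0165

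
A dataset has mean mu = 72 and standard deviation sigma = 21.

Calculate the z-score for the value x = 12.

-2.8571

Step 1: Recall the z-score formula: z = (x - mu) / sigma
Step 2: Substitute values: z = (12 - 72) / 21
Step 3: z = -60 / 21 = -2.8571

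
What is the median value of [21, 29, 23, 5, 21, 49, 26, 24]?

23.5

Step 1: Sort the data in ascending order: [5, 21, 21, 23, 24, 26, 29, 49]
Step 2: The number of values is n = 8.
Step 3: Since n is even, the median is the average of positions 4 and 5:
  Median = (23 + 24) / 2 = 23.5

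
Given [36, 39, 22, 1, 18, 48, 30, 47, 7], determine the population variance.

250.4691

Step 1: Compute the mean: (36 + 39 + 22 + 1 + 18 + 48 + 30 + 47 + 7) / 9 = 27.5556
Step 2: Compute squared deviations from the mean:
  (36 - 27.5556)^2 = 71.3086
  (39 - 27.5556)^2 = 130.9753
  (22 - 27.5556)^2 = 30.8642
  (1 - 27.5556)^2 = 705.1975
  (18 - 27.5556)^2 = 91.3086
  (48 - 27.5556)^2 = 417.9753
  (30 - 27.5556)^2 = 5.9753
  (47 - 27.5556)^2 = 378.0864
  (7 - 27.5556)^2 = 422.5309
Step 3: Sum of squared deviations = 2254.2222
Step 4: Population variance = 2254.2222 / 9 = 250.4691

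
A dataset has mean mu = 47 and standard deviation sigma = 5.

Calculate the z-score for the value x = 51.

0.8

Step 1: Recall the z-score formula: z = (x - mu) / sigma
Step 2: Substitute values: z = (51 - 47) / 5
Step 3: z = 4 / 5 = 0.8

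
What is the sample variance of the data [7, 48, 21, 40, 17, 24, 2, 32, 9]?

240.4444

Step 1: Compute the mean: (7 + 48 + 21 + 40 + 17 + 24 + 2 + 32 + 9) / 9 = 22.2222
Step 2: Compute squared deviations from the mean:
  (7 - 22.2222)^2 = 231.716
  (48 - 22.2222)^2 = 664.4938
  (21 - 22.2222)^2 = 1.4938
  (40 - 22.2222)^2 = 316.0494
  (17 - 22.2222)^2 = 27.2716
  (24 - 22.2222)^2 = 3.1605
  (2 - 22.2222)^2 = 408.9383
  (32 - 22.2222)^2 = 95.6049
  (9 - 22.2222)^2 = 174.8272
Step 3: Sum of squared deviations = 1923.5556
Step 4: Sample variance = 1923.5556 / 8 = 240.4444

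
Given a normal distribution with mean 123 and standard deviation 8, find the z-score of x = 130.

0.875

Step 1: Recall the z-score formula: z = (x - mu) / sigma
Step 2: Substitute values: z = (130 - 123) / 8
Step 3: z = 7 / 8 = 0.875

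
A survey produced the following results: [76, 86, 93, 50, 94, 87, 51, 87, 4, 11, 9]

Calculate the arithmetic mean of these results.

58.9091

Step 1: Sum all values: 76 + 86 + 93 + 50 + 94 + 87 + 51 + 87 + 4 + 11 + 9 = 648
Step 2: Count the number of values: n = 11
Step 3: Mean = sum / n = 648 / 11 = 58.9091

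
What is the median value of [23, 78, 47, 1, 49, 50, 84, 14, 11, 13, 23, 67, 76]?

47

Step 1: Sort the data in ascending order: [1, 11, 13, 14, 23, 23, 47, 49, 50, 67, 76, 78, 84]
Step 2: The number of values is n = 13.
Step 3: Since n is odd, the median is the middle value at position 7: 47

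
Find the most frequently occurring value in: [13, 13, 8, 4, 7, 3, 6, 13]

13

Step 1: Count the frequency of each value:
  3: appears 1 time(s)
  4: appears 1 time(s)
  6: appears 1 time(s)
  7: appears 1 time(s)
  8: appears 1 time(s)
  13: appears 3 time(s)
Step 2: The value 13 appears most frequently (3 times).
Step 3: Mode = 13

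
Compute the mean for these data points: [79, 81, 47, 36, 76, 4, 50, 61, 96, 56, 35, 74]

57.9167

Step 1: Sum all values: 79 + 81 + 47 + 36 + 76 + 4 + 50 + 61 + 96 + 56 + 35 + 74 = 695
Step 2: Count the number of values: n = 12
Step 3: Mean = sum / n = 695 / 12 = 57.9167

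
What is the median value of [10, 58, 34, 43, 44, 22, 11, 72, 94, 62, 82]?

44

Step 1: Sort the data in ascending order: [10, 11, 22, 34, 43, 44, 58, 62, 72, 82, 94]
Step 2: The number of values is n = 11.
Step 3: Since n is odd, the median is the middle value at position 6: 44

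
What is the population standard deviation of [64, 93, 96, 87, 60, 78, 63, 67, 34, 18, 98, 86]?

23.7884

Step 1: Compute the mean: 70.3333
Step 2: Sum of squared deviations from the mean: 6790.6667
Step 3: Population variance = 6790.6667 / 12 = 565.8889
Step 4: Standard deviation = sqrt(565.8889) = 23.7884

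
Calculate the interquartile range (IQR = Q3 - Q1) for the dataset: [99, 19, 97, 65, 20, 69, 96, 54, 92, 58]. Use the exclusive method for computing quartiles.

50.75

Step 1: Sort the data: [19, 20, 54, 58, 65, 69, 92, 96, 97, 99]
Step 2: n = 10
Step 3: Using the exclusive quartile method:
  Q1 = 45.5
  Q2 (median) = 67
  Q3 = 96.25
  IQR = Q3 - Q1 = 96.25 - 45.5 = 50.75
Step 4: IQR = 50.75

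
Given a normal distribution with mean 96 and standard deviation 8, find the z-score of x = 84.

-1.5

Step 1: Recall the z-score formula: z = (x - mu) / sigma
Step 2: Substitute values: z = (84 - 96) / 8
Step 3: z = -12 / 8 = -1.5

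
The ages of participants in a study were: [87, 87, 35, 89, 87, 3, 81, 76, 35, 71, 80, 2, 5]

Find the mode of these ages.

87

Step 1: Count the frequency of each value:
  2: appears 1 time(s)
  3: appears 1 time(s)
  5: appears 1 time(s)
  35: appears 2 time(s)
  71: appears 1 time(s)
  76: appears 1 time(s)
  80: appears 1 time(s)
  81: appears 1 time(s)
  87: appears 3 time(s)
  89: appears 1 time(s)
Step 2: The value 87 appears most frequently (3 times).
Step 3: Mode = 87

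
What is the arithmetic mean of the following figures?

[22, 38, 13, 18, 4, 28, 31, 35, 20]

23.2222

Step 1: Sum all values: 22 + 38 + 13 + 18 + 4 + 28 + 31 + 35 + 20 = 209
Step 2: Count the number of values: n = 9
Step 3: Mean = sum / n = 209 / 9 = 23.2222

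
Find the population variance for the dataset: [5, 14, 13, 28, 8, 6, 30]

89.8367

Step 1: Compute the mean: (5 + 14 + 13 + 28 + 8 + 6 + 30) / 7 = 14.8571
Step 2: Compute squared deviations from the mean:
  (5 - 14.8571)^2 = 97.1633
  (14 - 14.8571)^2 = 0.7347
  (13 - 14.8571)^2 = 3.449
  (28 - 14.8571)^2 = 172.7347
  (8 - 14.8571)^2 = 47.0204
  (6 - 14.8571)^2 = 78.449
  (30 - 14.8571)^2 = 229.3061
Step 3: Sum of squared deviations = 628.8571
Step 4: Population variance = 628.8571 / 7 = 89.8367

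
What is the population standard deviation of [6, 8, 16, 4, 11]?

4.1952

Step 1: Compute the mean: 9
Step 2: Sum of squared deviations from the mean: 88
Step 3: Population variance = 88 / 5 = 17.6
Step 4: Standard deviation = sqrt(17.6) = 4.1952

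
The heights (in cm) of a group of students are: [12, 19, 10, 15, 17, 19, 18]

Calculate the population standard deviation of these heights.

3.2826

Step 1: Compute the mean: 15.7143
Step 2: Sum of squared deviations from the mean: 75.4286
Step 3: Population variance = 75.4286 / 7 = 10.7755
Step 4: Standard deviation = sqrt(10.7755) = 3.2826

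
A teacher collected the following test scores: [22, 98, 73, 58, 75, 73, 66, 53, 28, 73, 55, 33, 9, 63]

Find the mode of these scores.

73

Step 1: Count the frequency of each value:
  9: appears 1 time(s)
  22: appears 1 time(s)
  28: appears 1 time(s)
  33: appears 1 time(s)
  53: appears 1 time(s)
  55: appears 1 time(s)
  58: appears 1 time(s)
  63: appears 1 time(s)
  66: appears 1 time(s)
  73: appears 3 time(s)
  75: appears 1 time(s)
  98: appears 1 time(s)
Step 2: The value 73 appears most frequently (3 times).
Step 3: Mode = 73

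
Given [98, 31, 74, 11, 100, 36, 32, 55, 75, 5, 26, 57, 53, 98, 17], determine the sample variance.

1033.0286

Step 1: Compute the mean: (98 + 31 + 74 + 11 + 100 + 36 + 32 + 55 + 75 + 5 + 26 + 57 + 53 + 98 + 17) / 15 = 51.2
Step 2: Compute squared deviations from the mean:
  (98 - 51.2)^2 = 2190.24
  (31 - 51.2)^2 = 408.04
  (74 - 51.2)^2 = 519.84
  (11 - 51.2)^2 = 1616.04
  (100 - 51.2)^2 = 2381.44
  (36 - 51.2)^2 = 231.04
  (32 - 51.2)^2 = 368.64
  (55 - 51.2)^2 = 14.44
  (75 - 51.2)^2 = 566.44
  (5 - 51.2)^2 = 2134.44
  (26 - 51.2)^2 = 635.04
  (57 - 51.2)^2 = 33.64
  (53 - 51.2)^2 = 3.24
  (98 - 51.2)^2 = 2190.24
  (17 - 51.2)^2 = 1169.64
Step 3: Sum of squared deviations = 14462.4
Step 4: Sample variance = 14462.4 / 14 = 1033.0286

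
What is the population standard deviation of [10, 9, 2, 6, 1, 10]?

3.6818

Step 1: Compute the mean: 6.3333
Step 2: Sum of squared deviations from the mean: 81.3333
Step 3: Population variance = 81.3333 / 6 = 13.5556
Step 4: Standard deviation = sqrt(13.5556) = 3.6818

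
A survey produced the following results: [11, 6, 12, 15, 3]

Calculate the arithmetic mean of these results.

9.4

Step 1: Sum all values: 11 + 6 + 12 + 15 + 3 = 47
Step 2: Count the number of values: n = 5
Step 3: Mean = sum / n = 47 / 5 = 9.4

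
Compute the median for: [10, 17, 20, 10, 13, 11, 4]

11

Step 1: Sort the data in ascending order: [4, 10, 10, 11, 13, 17, 20]
Step 2: The number of values is n = 7.
Step 3: Since n is odd, the median is the middle value at position 4: 11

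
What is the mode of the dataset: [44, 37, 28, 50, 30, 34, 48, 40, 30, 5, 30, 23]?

30

Step 1: Count the frequency of each value:
  5: appears 1 time(s)
  23: appears 1 time(s)
  28: appears 1 time(s)
  30: appears 3 time(s)
  34: appears 1 time(s)
  37: appears 1 time(s)
  40: appears 1 time(s)
  44: appears 1 time(s)
  48: appears 1 time(s)
  50: appears 1 time(s)
Step 2: The value 30 appears most frequently (3 times).
Step 3: Mode = 30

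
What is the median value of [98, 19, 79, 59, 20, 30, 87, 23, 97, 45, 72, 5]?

52

Step 1: Sort the data in ascending order: [5, 19, 20, 23, 30, 45, 59, 72, 79, 87, 97, 98]
Step 2: The number of values is n = 12.
Step 3: Since n is even, the median is the average of positions 6 and 7:
  Median = (45 + 59) / 2 = 52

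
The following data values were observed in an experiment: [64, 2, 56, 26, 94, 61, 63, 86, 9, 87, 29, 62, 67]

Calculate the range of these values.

92

Step 1: Identify the maximum value: max = 94
Step 2: Identify the minimum value: min = 2
Step 3: Range = max - min = 94 - 2 = 92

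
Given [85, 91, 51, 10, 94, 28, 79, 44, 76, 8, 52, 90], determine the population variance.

906.3333

Step 1: Compute the mean: (85 + 91 + 51 + 10 + 94 + 28 + 79 + 44 + 76 + 8 + 52 + 90) / 12 = 59
Step 2: Compute squared deviations from the mean:
  (85 - 59)^2 = 676
  (91 - 59)^2 = 1024
  (51 - 59)^2 = 64
  (10 - 59)^2 = 2401
  (94 - 59)^2 = 1225
  (28 - 59)^2 = 961
  (79 - 59)^2 = 400
  (44 - 59)^2 = 225
  (76 - 59)^2 = 289
  (8 - 59)^2 = 2601
  (52 - 59)^2 = 49
  (90 - 59)^2 = 961
Step 3: Sum of squared deviations = 10876
Step 4: Population variance = 10876 / 12 = 906.3333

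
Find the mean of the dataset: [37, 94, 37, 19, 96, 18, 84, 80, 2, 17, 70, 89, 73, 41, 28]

52.3333

Step 1: Sum all values: 37 + 94 + 37 + 19 + 96 + 18 + 84 + 80 + 2 + 17 + 70 + 89 + 73 + 41 + 28 = 785
Step 2: Count the number of values: n = 15
Step 3: Mean = sum / n = 785 / 15 = 52.3333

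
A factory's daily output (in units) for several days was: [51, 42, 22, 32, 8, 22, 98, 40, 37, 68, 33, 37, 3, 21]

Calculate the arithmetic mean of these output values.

36.7143

Step 1: Sum all values: 51 + 42 + 22 + 32 + 8 + 22 + 98 + 40 + 37 + 68 + 33 + 37 + 3 + 21 = 514
Step 2: Count the number of values: n = 14
Step 3: Mean = sum / n = 514 / 14 = 36.7143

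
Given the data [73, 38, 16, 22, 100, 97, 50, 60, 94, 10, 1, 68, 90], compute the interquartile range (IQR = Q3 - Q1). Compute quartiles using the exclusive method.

73

Step 1: Sort the data: [1, 10, 16, 22, 38, 50, 60, 68, 73, 90, 94, 97, 100]
Step 2: n = 13
Step 3: Using the exclusive quartile method:
  Q1 = 19
  Q2 (median) = 60
  Q3 = 92
  IQR = Q3 - Q1 = 92 - 19 = 73
Step 4: IQR = 73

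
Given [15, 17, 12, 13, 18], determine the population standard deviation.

2.2804

Step 1: Compute the mean: 15
Step 2: Sum of squared deviations from the mean: 26
Step 3: Population variance = 26 / 5 = 5.2
Step 4: Standard deviation = sqrt(5.2) = 2.2804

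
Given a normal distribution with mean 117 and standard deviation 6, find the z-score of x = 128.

1.8333

Step 1: Recall the z-score formula: z = (x - mu) / sigma
Step 2: Substitute values: z = (128 - 117) / 6
Step 3: z = 11 / 6 = 1.8333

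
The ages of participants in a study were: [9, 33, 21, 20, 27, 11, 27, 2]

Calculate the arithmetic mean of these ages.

18.75

Step 1: Sum all values: 9 + 33 + 21 + 20 + 27 + 11 + 27 + 2 = 150
Step 2: Count the number of values: n = 8
Step 3: Mean = sum / n = 150 / 8 = 18.75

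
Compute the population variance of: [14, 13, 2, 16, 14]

24.96

Step 1: Compute the mean: (14 + 13 + 2 + 16 + 14) / 5 = 11.8
Step 2: Compute squared deviations from the mean:
  (14 - 11.8)^2 = 4.84
  (13 - 11.8)^2 = 1.44
  (2 - 11.8)^2 = 96.04
  (16 - 11.8)^2 = 17.64
  (14 - 11.8)^2 = 4.84
Step 3: Sum of squared deviations = 124.8
Step 4: Population variance = 124.8 / 5 = 24.96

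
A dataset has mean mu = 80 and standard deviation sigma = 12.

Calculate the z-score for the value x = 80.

0

Step 1: Recall the z-score formula: z = (x - mu) / sigma
Step 2: Substitute values: z = (80 - 80) / 12
Step 3: z = 0 / 12 = 0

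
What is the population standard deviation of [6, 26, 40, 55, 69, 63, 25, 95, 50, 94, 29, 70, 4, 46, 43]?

26.7

Step 1: Compute the mean: 47.6667
Step 2: Sum of squared deviations from the mean: 10693.3333
Step 3: Population variance = 10693.3333 / 15 = 712.8889
Step 4: Standard deviation = sqrt(712.8889) = 26.7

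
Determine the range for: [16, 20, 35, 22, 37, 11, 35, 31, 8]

29

Step 1: Identify the maximum value: max = 37
Step 2: Identify the minimum value: min = 8
Step 3: Range = max - min = 37 - 8 = 29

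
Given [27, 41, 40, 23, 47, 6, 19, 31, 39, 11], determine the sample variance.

186.9333

Step 1: Compute the mean: (27 + 41 + 40 + 23 + 47 + 6 + 19 + 31 + 39 + 11) / 10 = 28.4
Step 2: Compute squared deviations from the mean:
  (27 - 28.4)^2 = 1.96
  (41 - 28.4)^2 = 158.76
  (40 - 28.4)^2 = 134.56
  (23 - 28.4)^2 = 29.16
  (47 - 28.4)^2 = 345.96
  (6 - 28.4)^2 = 501.76
  (19 - 28.4)^2 = 88.36
  (31 - 28.4)^2 = 6.76
  (39 - 28.4)^2 = 112.36
  (11 - 28.4)^2 = 302.76
Step 3: Sum of squared deviations = 1682.4
Step 4: Sample variance = 1682.4 / 9 = 186.9333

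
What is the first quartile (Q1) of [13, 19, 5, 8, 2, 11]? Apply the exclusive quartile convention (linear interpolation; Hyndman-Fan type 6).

4.25

Step 1: Sort the data: [2, 5, 8, 11, 13, 19]
Step 2: n = 6
Step 3: Using the exclusive quartile method:
  Q1 = 4.25
  Q2 (median) = 9.5
  Q3 = 14.5
  IQR = Q3 - Q1 = 14.5 - 4.25 = 10.25
Step 4: Q1 = 4.25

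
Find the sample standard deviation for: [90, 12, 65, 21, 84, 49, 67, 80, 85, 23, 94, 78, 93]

29.1158

Step 1: Compute the mean: 64.6923
Step 2: Sum of squared deviations from the mean: 10172.7692
Step 3: Sample variance = 10172.7692 / 12 = 847.7308
Step 4: Standard deviation = sqrt(847.7308) = 29.1158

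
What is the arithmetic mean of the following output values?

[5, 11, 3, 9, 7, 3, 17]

7.8571

Step 1: Sum all values: 5 + 11 + 3 + 9 + 7 + 3 + 17 = 55
Step 2: Count the number of values: n = 7
Step 3: Mean = sum / n = 55 / 7 = 7.8571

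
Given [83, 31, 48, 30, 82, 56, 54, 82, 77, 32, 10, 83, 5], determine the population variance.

744.6391

Step 1: Compute the mean: (83 + 31 + 48 + 30 + 82 + 56 + 54 + 82 + 77 + 32 + 10 + 83 + 5) / 13 = 51.7692
Step 2: Compute squared deviations from the mean:
  (83 - 51.7692)^2 = 975.3609
  (31 - 51.7692)^2 = 431.3609
  (48 - 51.7692)^2 = 14.2071
  (30 - 51.7692)^2 = 473.8994
  (82 - 51.7692)^2 = 913.8994
  (56 - 51.7692)^2 = 17.8994
  (54 - 51.7692)^2 = 4.9763
  (82 - 51.7692)^2 = 913.8994
  (77 - 51.7692)^2 = 636.5917
  (32 - 51.7692)^2 = 390.8225
  (10 - 51.7692)^2 = 1744.6686
  (83 - 51.7692)^2 = 975.3609
  (5 - 51.7692)^2 = 2187.3609
Step 3: Sum of squared deviations = 9680.3077
Step 4: Population variance = 9680.3077 / 13 = 744.6391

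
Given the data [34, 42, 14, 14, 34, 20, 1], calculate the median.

20

Step 1: Sort the data in ascending order: [1, 14, 14, 20, 34, 34, 42]
Step 2: The number of values is n = 7.
Step 3: Since n is odd, the median is the middle value at position 4: 20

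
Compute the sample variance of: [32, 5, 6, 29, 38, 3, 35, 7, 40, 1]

268.0444

Step 1: Compute the mean: (32 + 5 + 6 + 29 + 38 + 3 + 35 + 7 + 40 + 1) / 10 = 19.6
Step 2: Compute squared deviations from the mean:
  (32 - 19.6)^2 = 153.76
  (5 - 19.6)^2 = 213.16
  (6 - 19.6)^2 = 184.96
  (29 - 19.6)^2 = 88.36
  (38 - 19.6)^2 = 338.56
  (3 - 19.6)^2 = 275.56
  (35 - 19.6)^2 = 237.16
  (7 - 19.6)^2 = 158.76
  (40 - 19.6)^2 = 416.16
  (1 - 19.6)^2 = 345.96
Step 3: Sum of squared deviations = 2412.4
Step 4: Sample variance = 2412.4 / 9 = 268.0444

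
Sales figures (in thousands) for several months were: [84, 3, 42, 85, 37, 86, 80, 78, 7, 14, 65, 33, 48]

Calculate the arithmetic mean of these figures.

50.9231

Step 1: Sum all values: 84 + 3 + 42 + 85 + 37 + 86 + 80 + 78 + 7 + 14 + 65 + 33 + 48 = 662
Step 2: Count the number of values: n = 13
Step 3: Mean = sum / n = 662 / 13 = 50.9231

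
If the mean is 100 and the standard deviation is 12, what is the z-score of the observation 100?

0

Step 1: Recall the z-score formula: z = (x - mu) / sigma
Step 2: Substitute values: z = (100 - 100) / 12
Step 3: z = 0 / 12 = 0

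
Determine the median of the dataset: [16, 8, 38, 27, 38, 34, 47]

34

Step 1: Sort the data in ascending order: [8, 16, 27, 34, 38, 38, 47]
Step 2: The number of values is n = 7.
Step 3: Since n is odd, the median is the middle value at position 4: 34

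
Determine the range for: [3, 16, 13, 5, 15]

13

Step 1: Identify the maximum value: max = 16
Step 2: Identify the minimum value: min = 3
Step 3: Range = max - min = 16 - 3 = 13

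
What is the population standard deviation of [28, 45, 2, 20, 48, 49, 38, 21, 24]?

14.8182

Step 1: Compute the mean: 30.5556
Step 2: Sum of squared deviations from the mean: 1976.2222
Step 3: Population variance = 1976.2222 / 9 = 219.5802
Step 4: Standard deviation = sqrt(219.5802) = 14.8182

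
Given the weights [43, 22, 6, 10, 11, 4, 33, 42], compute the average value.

21.375

Step 1: Sum all values: 43 + 22 + 6 + 10 + 11 + 4 + 33 + 42 = 171
Step 2: Count the number of values: n = 8
Step 3: Mean = sum / n = 171 / 8 = 21.375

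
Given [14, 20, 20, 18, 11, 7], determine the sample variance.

28

Step 1: Compute the mean: (14 + 20 + 20 + 18 + 11 + 7) / 6 = 15
Step 2: Compute squared deviations from the mean:
  (14 - 15)^2 = 1
  (20 - 15)^2 = 25
  (20 - 15)^2 = 25
  (18 - 15)^2 = 9
  (11 - 15)^2 = 16
  (7 - 15)^2 = 64
Step 3: Sum of squared deviations = 140
Step 4: Sample variance = 140 / 5 = 28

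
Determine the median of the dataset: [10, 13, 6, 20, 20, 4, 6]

10

Step 1: Sort the data in ascending order: [4, 6, 6, 10, 13, 20, 20]
Step 2: The number of values is n = 7.
Step 3: Since n is odd, the median is the middle value at position 4: 10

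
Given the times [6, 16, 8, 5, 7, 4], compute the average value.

7.6667

Step 1: Sum all values: 6 + 16 + 8 + 5 + 7 + 4 = 46
Step 2: Count the number of values: n = 6
Step 3: Mean = sum / n = 46 / 6 = 7.6667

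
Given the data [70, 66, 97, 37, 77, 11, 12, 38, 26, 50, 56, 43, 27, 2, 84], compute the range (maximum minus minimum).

95

Step 1: Identify the maximum value: max = 97
Step 2: Identify the minimum value: min = 2
Step 3: Range = max - min = 97 - 2 = 95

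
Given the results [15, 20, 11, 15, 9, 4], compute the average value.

12.3333

Step 1: Sum all values: 15 + 20 + 11 + 15 + 9 + 4 = 74
Step 2: Count the number of values: n = 6
Step 3: Mean = sum / n = 74 / 6 = 12.3333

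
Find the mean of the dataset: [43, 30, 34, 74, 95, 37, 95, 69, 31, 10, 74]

53.8182

Step 1: Sum all values: 43 + 30 + 34 + 74 + 95 + 37 + 95 + 69 + 31 + 10 + 74 = 592
Step 2: Count the number of values: n = 11
Step 3: Mean = sum / n = 592 / 11 = 53.8182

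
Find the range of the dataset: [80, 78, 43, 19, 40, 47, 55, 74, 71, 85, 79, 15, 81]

70

Step 1: Identify the maximum value: max = 85
Step 2: Identify the minimum value: min = 15
Step 3: Range = max - min = 85 - 15 = 70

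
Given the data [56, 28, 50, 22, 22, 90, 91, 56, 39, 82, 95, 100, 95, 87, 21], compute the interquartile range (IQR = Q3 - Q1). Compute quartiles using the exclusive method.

63

Step 1: Sort the data: [21, 22, 22, 28, 39, 50, 56, 56, 82, 87, 90, 91, 95, 95, 100]
Step 2: n = 15
Step 3: Using the exclusive quartile method:
  Q1 = 28
  Q2 (median) = 56
  Q3 = 91
  IQR = Q3 - Q1 = 91 - 28 = 63
Step 4: IQR = 63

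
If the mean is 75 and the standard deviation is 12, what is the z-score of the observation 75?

0

Step 1: Recall the z-score formula: z = (x - mu) / sigma
Step 2: Substitute values: z = (75 - 75) / 12
Step 3: z = 0 / 12 = 0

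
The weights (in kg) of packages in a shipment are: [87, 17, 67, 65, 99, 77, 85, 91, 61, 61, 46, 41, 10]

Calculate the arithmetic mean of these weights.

62.0769

Step 1: Sum all values: 87 + 17 + 67 + 65 + 99 + 77 + 85 + 91 + 61 + 61 + 46 + 41 + 10 = 807
Step 2: Count the number of values: n = 13
Step 3: Mean = sum / n = 807 / 13 = 62.0769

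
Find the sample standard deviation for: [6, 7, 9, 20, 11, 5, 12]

5.099

Step 1: Compute the mean: 10
Step 2: Sum of squared deviations from the mean: 156
Step 3: Sample variance = 156 / 6 = 26
Step 4: Standard deviation = sqrt(26) = 5.099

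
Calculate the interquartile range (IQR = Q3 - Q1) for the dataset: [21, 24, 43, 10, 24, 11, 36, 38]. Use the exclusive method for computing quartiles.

24

Step 1: Sort the data: [10, 11, 21, 24, 24, 36, 38, 43]
Step 2: n = 8
Step 3: Using the exclusive quartile method:
  Q1 = 13.5
  Q2 (median) = 24
  Q3 = 37.5
  IQR = Q3 - Q1 = 37.5 - 13.5 = 24
Step 4: IQR = 24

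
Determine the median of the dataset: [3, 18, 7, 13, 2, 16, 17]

13

Step 1: Sort the data in ascending order: [2, 3, 7, 13, 16, 17, 18]
Step 2: The number of values is n = 7.
Step 3: Since n is odd, the median is the middle value at position 4: 13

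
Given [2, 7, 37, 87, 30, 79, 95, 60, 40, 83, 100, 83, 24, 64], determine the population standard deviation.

31.753

Step 1: Compute the mean: 56.5
Step 2: Sum of squared deviations from the mean: 14115.5
Step 3: Population variance = 14115.5 / 14 = 1008.25
Step 4: Standard deviation = sqrt(1008.25) = 31.753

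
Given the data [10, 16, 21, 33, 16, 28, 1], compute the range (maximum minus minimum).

32

Step 1: Identify the maximum value: max = 33
Step 2: Identify the minimum value: min = 1
Step 3: Range = max - min = 33 - 1 = 32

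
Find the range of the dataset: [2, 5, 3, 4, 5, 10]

8

Step 1: Identify the maximum value: max = 10
Step 2: Identify the minimum value: min = 2
Step 3: Range = max - min = 10 - 2 = 8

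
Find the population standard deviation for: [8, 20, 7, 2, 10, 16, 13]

5.5659

Step 1: Compute the mean: 10.8571
Step 2: Sum of squared deviations from the mean: 216.8571
Step 3: Population variance = 216.8571 / 7 = 30.9796
Step 4: Standard deviation = sqrt(30.9796) = 5.5659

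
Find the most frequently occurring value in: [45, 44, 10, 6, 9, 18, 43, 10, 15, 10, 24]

10

Step 1: Count the frequency of each value:
  6: appears 1 time(s)
  9: appears 1 time(s)
  10: appears 3 time(s)
  15: appears 1 time(s)
  18: appears 1 time(s)
  24: appears 1 time(s)
  43: appears 1 time(s)
  44: appears 1 time(s)
  45: appears 1 time(s)
Step 2: The value 10 appears most frequently (3 times).
Step 3: Mode = 10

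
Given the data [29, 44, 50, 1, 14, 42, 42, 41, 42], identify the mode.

42

Step 1: Count the frequency of each value:
  1: appears 1 time(s)
  14: appears 1 time(s)
  29: appears 1 time(s)
  41: appears 1 time(s)
  42: appears 3 time(s)
  44: appears 1 time(s)
  50: appears 1 time(s)
Step 2: The value 42 appears most frequently (3 times).
Step 3: Mode = 42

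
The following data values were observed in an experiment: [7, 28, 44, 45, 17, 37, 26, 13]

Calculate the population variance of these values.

176.3594

Step 1: Compute the mean: (7 + 28 + 44 + 45 + 17 + 37 + 26 + 13) / 8 = 27.125
Step 2: Compute squared deviations from the mean:
  (7 - 27.125)^2 = 405.0156
  (28 - 27.125)^2 = 0.7656
  (44 - 27.125)^2 = 284.7656
  (45 - 27.125)^2 = 319.5156
  (17 - 27.125)^2 = 102.5156
  (37 - 27.125)^2 = 97.5156
  (26 - 27.125)^2 = 1.2656
  (13 - 27.125)^2 = 199.5156
Step 3: Sum of squared deviations = 1410.875
Step 4: Population variance = 1410.875 / 8 = 176.3594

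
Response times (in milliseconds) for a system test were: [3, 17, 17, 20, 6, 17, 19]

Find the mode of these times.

17

Step 1: Count the frequency of each value:
  3: appears 1 time(s)
  6: appears 1 time(s)
  17: appears 3 time(s)
  19: appears 1 time(s)
  20: appears 1 time(s)
Step 2: The value 17 appears most frequently (3 times).
Step 3: Mode = 17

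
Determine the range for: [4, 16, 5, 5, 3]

13

Step 1: Identify the maximum value: max = 16
Step 2: Identify the minimum value: min = 3
Step 3: Range = max - min = 16 - 3 = 13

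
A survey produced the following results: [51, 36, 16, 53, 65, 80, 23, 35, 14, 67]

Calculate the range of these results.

66

Step 1: Identify the maximum value: max = 80
Step 2: Identify the minimum value: min = 14
Step 3: Range = max - min = 80 - 14 = 66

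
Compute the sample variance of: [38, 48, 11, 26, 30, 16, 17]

174.619

Step 1: Compute the mean: (38 + 48 + 11 + 26 + 30 + 16 + 17) / 7 = 26.5714
Step 2: Compute squared deviations from the mean:
  (38 - 26.5714)^2 = 130.6122
  (48 - 26.5714)^2 = 459.1837
  (11 - 26.5714)^2 = 242.4694
  (26 - 26.5714)^2 = 0.3265
  (30 - 26.5714)^2 = 11.7551
  (16 - 26.5714)^2 = 111.7551
  (17 - 26.5714)^2 = 91.6122
Step 3: Sum of squared deviations = 1047.7143
Step 4: Sample variance = 1047.7143 / 6 = 174.619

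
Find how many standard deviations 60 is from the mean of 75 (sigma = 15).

-1

Step 1: Recall the z-score formula: z = (x - mu) / sigma
Step 2: Substitute values: z = (60 - 75) / 15
Step 3: z = -15 / 15 = -1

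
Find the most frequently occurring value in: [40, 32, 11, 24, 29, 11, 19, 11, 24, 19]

11

Step 1: Count the frequency of each value:
  11: appears 3 time(s)
  19: appears 2 time(s)
  24: appears 2 time(s)
  29: appears 1 time(s)
  32: appears 1 time(s)
  40: appears 1 time(s)
Step 2: The value 11 appears most frequently (3 times).
Step 3: Mode = 11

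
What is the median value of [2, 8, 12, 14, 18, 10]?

11

Step 1: Sort the data in ascending order: [2, 8, 10, 12, 14, 18]
Step 2: The number of values is n = 6.
Step 3: Since n is even, the median is the average of positions 3 and 4:
  Median = (10 + 12) / 2 = 11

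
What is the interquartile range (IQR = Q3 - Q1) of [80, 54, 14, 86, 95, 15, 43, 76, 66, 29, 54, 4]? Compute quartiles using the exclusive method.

60.5

Step 1: Sort the data: [4, 14, 15, 29, 43, 54, 54, 66, 76, 80, 86, 95]
Step 2: n = 12
Step 3: Using the exclusive quartile method:
  Q1 = 18.5
  Q2 (median) = 54
  Q3 = 79
  IQR = Q3 - Q1 = 79 - 18.5 = 60.5
Step 4: IQR = 60.5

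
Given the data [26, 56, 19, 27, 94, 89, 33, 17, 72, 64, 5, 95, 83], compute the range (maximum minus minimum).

90

Step 1: Identify the maximum value: max = 95
Step 2: Identify the minimum value: min = 5
Step 3: Range = max - min = 95 - 5 = 90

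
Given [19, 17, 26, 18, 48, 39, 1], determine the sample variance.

240.6667

Step 1: Compute the mean: (19 + 17 + 26 + 18 + 48 + 39 + 1) / 7 = 24
Step 2: Compute squared deviations from the mean:
  (19 - 24)^2 = 25
  (17 - 24)^2 = 49
  (26 - 24)^2 = 4
  (18 - 24)^2 = 36
  (48 - 24)^2 = 576
  (39 - 24)^2 = 225
  (1 - 24)^2 = 529
Step 3: Sum of squared deviations = 1444
Step 4: Sample variance = 1444 / 6 = 240.6667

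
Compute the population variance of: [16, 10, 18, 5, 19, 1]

45.5833

Step 1: Compute the mean: (16 + 10 + 18 + 5 + 19 + 1) / 6 = 11.5
Step 2: Compute squared deviations from the mean:
  (16 - 11.5)^2 = 20.25
  (10 - 11.5)^2 = 2.25
  (18 - 11.5)^2 = 42.25
  (5 - 11.5)^2 = 42.25
  (19 - 11.5)^2 = 56.25
  (1 - 11.5)^2 = 110.25
Step 3: Sum of squared deviations = 273.5
Step 4: Population variance = 273.5 / 6 = 45.5833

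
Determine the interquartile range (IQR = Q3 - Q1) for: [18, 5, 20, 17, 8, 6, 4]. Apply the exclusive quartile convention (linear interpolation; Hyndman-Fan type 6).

13

Step 1: Sort the data: [4, 5, 6, 8, 17, 18, 20]
Step 2: n = 7
Step 3: Using the exclusive quartile method:
  Q1 = 5
  Q2 (median) = 8
  Q3 = 18
  IQR = Q3 - Q1 = 18 - 5 = 13
Step 4: IQR = 13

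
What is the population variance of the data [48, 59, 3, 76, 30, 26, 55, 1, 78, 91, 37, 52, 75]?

739.0178

Step 1: Compute the mean: (48 + 59 + 3 + 76 + 30 + 26 + 55 + 1 + 78 + 91 + 37 + 52 + 75) / 13 = 48.5385
Step 2: Compute squared deviations from the mean:
  (48 - 48.5385)^2 = 0.2899
  (59 - 48.5385)^2 = 109.4438
  (3 - 48.5385)^2 = 2073.7515
  (76 - 48.5385)^2 = 754.1361
  (30 - 48.5385)^2 = 343.6746
  (26 - 48.5385)^2 = 507.9822
  (55 - 48.5385)^2 = 41.7515
  (1 - 48.5385)^2 = 2259.9053
  (78 - 48.5385)^2 = 867.9822
  (91 - 48.5385)^2 = 1802.9822
  (37 - 48.5385)^2 = 133.1361
  (52 - 48.5385)^2 = 11.9822
  (75 - 48.5385)^2 = 700.213
Step 3: Sum of squared deviations = 9607.2308
Step 4: Population variance = 9607.2308 / 13 = 739.0178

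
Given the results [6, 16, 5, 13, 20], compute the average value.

12

Step 1: Sum all values: 6 + 16 + 5 + 13 + 20 = 60
Step 2: Count the number of values: n = 5
Step 3: Mean = sum / n = 60 / 5 = 12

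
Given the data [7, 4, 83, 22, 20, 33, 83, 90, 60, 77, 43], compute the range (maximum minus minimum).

86

Step 1: Identify the maximum value: max = 90
Step 2: Identify the minimum value: min = 4
Step 3: Range = max - min = 90 - 4 = 86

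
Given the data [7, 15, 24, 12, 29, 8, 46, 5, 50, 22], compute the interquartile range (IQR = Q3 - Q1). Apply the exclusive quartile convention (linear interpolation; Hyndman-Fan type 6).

25.5

Step 1: Sort the data: [5, 7, 8, 12, 15, 22, 24, 29, 46, 50]
Step 2: n = 10
Step 3: Using the exclusive quartile method:
  Q1 = 7.75
  Q2 (median) = 18.5
  Q3 = 33.25
  IQR = Q3 - Q1 = 33.25 - 7.75 = 25.5
Step 4: IQR = 25.5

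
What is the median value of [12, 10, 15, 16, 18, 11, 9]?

12

Step 1: Sort the data in ascending order: [9, 10, 11, 12, 15, 16, 18]
Step 2: The number of values is n = 7.
Step 3: Since n is odd, the median is the middle value at position 4: 12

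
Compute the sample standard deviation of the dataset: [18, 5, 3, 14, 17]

6.9498

Step 1: Compute the mean: 11.4
Step 2: Sum of squared deviations from the mean: 193.2
Step 3: Sample variance = 193.2 / 4 = 48.3
Step 4: Standard deviation = sqrt(48.3) = 6.9498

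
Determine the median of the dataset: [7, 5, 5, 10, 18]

7

Step 1: Sort the data in ascending order: [5, 5, 7, 10, 18]
Step 2: The number of values is n = 5.
Step 3: Since n is odd, the median is the middle value at position 3: 7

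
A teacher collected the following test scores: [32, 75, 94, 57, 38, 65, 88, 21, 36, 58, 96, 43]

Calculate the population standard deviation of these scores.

24.3737

Step 1: Compute the mean: 58.5833
Step 2: Sum of squared deviations from the mean: 7128.9167
Step 3: Population variance = 7128.9167 / 12 = 594.0764
Step 4: Standard deviation = sqrt(594.0764) = 24.3737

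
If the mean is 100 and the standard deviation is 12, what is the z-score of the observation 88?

-1

Step 1: Recall the z-score formula: z = (x - mu) / sigma
Step 2: Substitute values: z = (88 - 100) / 12
Step 3: z = -12 / 12 = -1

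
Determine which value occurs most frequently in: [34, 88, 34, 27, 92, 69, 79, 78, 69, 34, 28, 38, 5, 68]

34

Step 1: Count the frequency of each value:
  5: appears 1 time(s)
  27: appears 1 time(s)
  28: appears 1 time(s)
  34: appears 3 time(s)
  38: appears 1 time(s)
  68: appears 1 time(s)
  69: appears 2 time(s)
  78: appears 1 time(s)
  79: appears 1 time(s)
  88: appears 1 time(s)
  92: appears 1 time(s)
Step 2: The value 34 appears most frequently (3 times).
Step 3: Mode = 34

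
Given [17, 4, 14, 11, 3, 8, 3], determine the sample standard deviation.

5.6231

Step 1: Compute the mean: 8.5714
Step 2: Sum of squared deviations from the mean: 189.7143
Step 3: Sample variance = 189.7143 / 6 = 31.619
Step 4: Standard deviation = sqrt(31.619) = 5.6231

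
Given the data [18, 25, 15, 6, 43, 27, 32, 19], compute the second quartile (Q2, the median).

22

Step 1: Sort the data: [6, 15, 18, 19, 25, 27, 32, 43]
Step 2: n = 8
Step 3: Q2 is the median. Since n is even, it is the average of the values at positions 4 and 5:
  Q2 = (19 + 25) / 2 = 22
Step 4: Q2 = 22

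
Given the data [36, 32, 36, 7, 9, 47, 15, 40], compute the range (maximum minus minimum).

40

Step 1: Identify the maximum value: max = 47
Step 2: Identify the minimum value: min = 7
Step 3: Range = max - min = 47 - 7 = 40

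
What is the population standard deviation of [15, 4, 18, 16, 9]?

5.1614

Step 1: Compute the mean: 12.4
Step 2: Sum of squared deviations from the mean: 133.2
Step 3: Population variance = 133.2 / 5 = 26.64
Step 4: Standard deviation = sqrt(26.64) = 5.1614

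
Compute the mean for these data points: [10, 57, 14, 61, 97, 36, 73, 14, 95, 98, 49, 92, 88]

60.3077

Step 1: Sum all values: 10 + 57 + 14 + 61 + 97 + 36 + 73 + 14 + 95 + 98 + 49 + 92 + 88 = 784
Step 2: Count the number of values: n = 13
Step 3: Mean = sum / n = 784 / 13 = 60.3077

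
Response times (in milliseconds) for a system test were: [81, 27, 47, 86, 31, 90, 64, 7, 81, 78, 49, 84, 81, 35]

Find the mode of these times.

81

Step 1: Count the frequency of each value:
  7: appears 1 time(s)
  27: appears 1 time(s)
  31: appears 1 time(s)
  35: appears 1 time(s)
  47: appears 1 time(s)
  49: appears 1 time(s)
  64: appears 1 time(s)
  78: appears 1 time(s)
  81: appears 3 time(s)
  84: appears 1 time(s)
  86: appears 1 time(s)
  90: appears 1 time(s)
Step 2: The value 81 appears most frequently (3 times).
Step 3: Mode = 81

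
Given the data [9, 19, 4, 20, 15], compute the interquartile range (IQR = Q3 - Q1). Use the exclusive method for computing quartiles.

13

Step 1: Sort the data: [4, 9, 15, 19, 20]
Step 2: n = 5
Step 3: Using the exclusive quartile method:
  Q1 = 6.5
  Q2 (median) = 15
  Q3 = 19.5
  IQR = Q3 - Q1 = 19.5 - 6.5 = 13
Step 4: IQR = 13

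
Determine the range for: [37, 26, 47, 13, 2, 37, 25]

45

Step 1: Identify the maximum value: max = 47
Step 2: Identify the minimum value: min = 2
Step 3: Range = max - min = 47 - 2 = 45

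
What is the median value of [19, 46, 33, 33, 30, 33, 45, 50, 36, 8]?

33

Step 1: Sort the data in ascending order: [8, 19, 30, 33, 33, 33, 36, 45, 46, 50]
Step 2: The number of values is n = 10.
Step 3: Since n is even, the median is the average of positions 5 and 6:
  Median = (33 + 33) / 2 = 33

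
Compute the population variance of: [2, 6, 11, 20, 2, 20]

57.4722

Step 1: Compute the mean: (2 + 6 + 11 + 20 + 2 + 20) / 6 = 10.1667
Step 2: Compute squared deviations from the mean:
  (2 - 10.1667)^2 = 66.6944
  (6 - 10.1667)^2 = 17.3611
  (11 - 10.1667)^2 = 0.6944
  (20 - 10.1667)^2 = 96.6944
  (2 - 10.1667)^2 = 66.6944
  (20 - 10.1667)^2 = 96.6944
Step 3: Sum of squared deviations = 344.8333
Step 4: Population variance = 344.8333 / 6 = 57.4722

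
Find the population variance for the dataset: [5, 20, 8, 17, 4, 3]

43.5833

Step 1: Compute the mean: (5 + 20 + 8 + 17 + 4 + 3) / 6 = 9.5
Step 2: Compute squared deviations from the mean:
  (5 - 9.5)^2 = 20.25
  (20 - 9.5)^2 = 110.25
  (8 - 9.5)^2 = 2.25
  (17 - 9.5)^2 = 56.25
  (4 - 9.5)^2 = 30.25
  (3 - 9.5)^2 = 42.25
Step 3: Sum of squared deviations = 261.5
Step 4: Population variance = 261.5 / 6 = 43.5833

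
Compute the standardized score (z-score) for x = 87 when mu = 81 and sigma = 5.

1.2

Step 1: Recall the z-score formula: z = (x - mu) / sigma
Step 2: Substitute values: z = (87 - 81) / 5
Step 3: z = 6 / 5 = 1.2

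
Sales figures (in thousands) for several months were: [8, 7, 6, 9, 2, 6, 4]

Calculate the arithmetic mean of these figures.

6

Step 1: Sum all values: 8 + 7 + 6 + 9 + 2 + 6 + 4 = 42
Step 2: Count the number of values: n = 7
Step 3: Mean = sum / n = 42 / 7 = 6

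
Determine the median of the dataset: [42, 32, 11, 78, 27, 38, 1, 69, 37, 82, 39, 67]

38.5

Step 1: Sort the data in ascending order: [1, 11, 27, 32, 37, 38, 39, 42, 67, 69, 78, 82]
Step 2: The number of values is n = 12.
Step 3: Since n is even, the median is the average of positions 6 and 7:
  Median = (38 + 39) / 2 = 38.5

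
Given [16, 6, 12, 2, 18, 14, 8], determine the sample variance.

33.1429

Step 1: Compute the mean: (16 + 6 + 12 + 2 + 18 + 14 + 8) / 7 = 10.8571
Step 2: Compute squared deviations from the mean:
  (16 - 10.8571)^2 = 26.449
  (6 - 10.8571)^2 = 23.5918
  (12 - 10.8571)^2 = 1.3061
  (2 - 10.8571)^2 = 78.449
  (18 - 10.8571)^2 = 51.0204
  (14 - 10.8571)^2 = 9.8776
  (8 - 10.8571)^2 = 8.1633
Step 3: Sum of squared deviations = 198.8571
Step 4: Sample variance = 198.8571 / 6 = 33.1429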